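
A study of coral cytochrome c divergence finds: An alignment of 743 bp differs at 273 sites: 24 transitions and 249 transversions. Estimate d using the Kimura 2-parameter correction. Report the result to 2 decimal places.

0.53

P = 24/743 ≈ 0.032301 and Q = 249/743 ≈ 0.335128.
Under the Kimura two-parameter model, d = −½ ln(1 − 2P − Q) − ¼ ln(1 − 2Q).
1 − 2P − Q = 0.60027, giving −½ ln(0.60027) = 0.255188.
1 − 2Q = 0.329744, giving −¼ ln(0.329744) = 0.277360.
d = 0.255188 + 0.277360 = 0.532548.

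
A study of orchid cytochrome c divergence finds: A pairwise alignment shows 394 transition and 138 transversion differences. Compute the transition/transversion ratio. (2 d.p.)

R = 394/138 = 2.855072… ≈ 2.86 (to 2 d.p.).

2.86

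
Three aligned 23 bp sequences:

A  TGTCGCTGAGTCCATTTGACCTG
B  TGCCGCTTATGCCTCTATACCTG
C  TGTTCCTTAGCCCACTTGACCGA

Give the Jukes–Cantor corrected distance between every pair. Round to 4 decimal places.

A–B: 8/23 sites differ → p ≈ 0.347826, d = −0.75 ln(1 − 0.463768) = 0.467391 ≈ 0.4674.
A–C: 7/23 sites differ → p ≈ 0.304348, d = −0.75 ln(1 − 0.405797) = 0.390401 ≈ 0.3904.
B–C: 10/23 sites differ → p ≈ 0.434783, d = −0.75 ln(1 − 0.579711) = 0.650110 ≈ 0.6501.

d(A,B) = 0.4674, d(A,C) = 0.3904, d(B,C) = 0.6501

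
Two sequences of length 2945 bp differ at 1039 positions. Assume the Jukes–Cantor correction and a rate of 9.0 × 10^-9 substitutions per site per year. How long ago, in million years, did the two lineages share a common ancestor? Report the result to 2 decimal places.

26.48

p = 1039/2945 ≈ 0.352801.
d = −(3/4) ln(1 − 4p/3) = −0.75 ln(1 − 0.470401) = −0.75 ln(0.529599)
  = −0.75 × (-0.635635) = 0.476726 substitutions/site.
Under a molecular clock d = 2μt, so t = d/(2μ) = 0.476726 / (2 × 9.0 × 10^-9) = 26.48 million years.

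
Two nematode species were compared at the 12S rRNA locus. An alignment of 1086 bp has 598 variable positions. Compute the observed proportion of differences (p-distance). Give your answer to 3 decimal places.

0.551

p = 598/1086 = 0.550644… ≈ 0.551 (to 3 d.p.).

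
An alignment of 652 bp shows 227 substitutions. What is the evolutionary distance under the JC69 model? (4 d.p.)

p = 227/652 ≈ 0.34816.
d = −(3/4) ln(1 − 4p/3) = −0.75 ln(1 − 0.464213) = −0.75 ln(0.535787)
  = −0.75 × (-0.624019) = 0.468014 substitutions/site.

0.4680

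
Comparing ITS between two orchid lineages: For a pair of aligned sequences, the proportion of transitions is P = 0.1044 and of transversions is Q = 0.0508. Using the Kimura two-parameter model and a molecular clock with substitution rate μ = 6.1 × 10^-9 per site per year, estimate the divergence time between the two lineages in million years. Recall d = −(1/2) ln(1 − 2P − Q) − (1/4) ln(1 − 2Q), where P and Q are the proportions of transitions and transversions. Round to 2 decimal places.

14.51

Under the Kimura two-parameter model, d = −½ ln(1 − 2P − Q) − ¼ ln(1 − 2Q).
1 − 2P − Q = 0.7404, giving −½ ln(0.7404) = 0.150282.
1 − 2Q = 0.8984, giving −¼ ln(0.8984) = 0.026785.
d = 0.150282 + 0.026785 = 0.177067.
Under a molecular clock d = 2μt, so t = d/(2μ) = 0.177067 / (2 × 6.1 × 10^-9) = 14.51 million years.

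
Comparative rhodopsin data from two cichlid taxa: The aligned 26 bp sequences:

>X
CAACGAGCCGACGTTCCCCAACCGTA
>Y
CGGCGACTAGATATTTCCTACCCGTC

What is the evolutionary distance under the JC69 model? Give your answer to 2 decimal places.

The sequences differ at 11 of 26 sites, so p = 11/26 ≈ 0.423077.
d = −(3/4) ln(1 − 4p/3) = −0.75 ln(1 − 0.564103) = −0.75 ln(0.435897)
  = −0.75 × (-0.830349) = 0.622762 substitutions/site.

0.62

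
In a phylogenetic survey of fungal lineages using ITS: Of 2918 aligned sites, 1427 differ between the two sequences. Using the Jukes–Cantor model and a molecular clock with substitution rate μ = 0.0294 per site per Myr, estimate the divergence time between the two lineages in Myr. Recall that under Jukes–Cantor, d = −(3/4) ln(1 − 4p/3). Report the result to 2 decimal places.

13.47

p = 1427/2918 ≈ 0.489034.
d = −(3/4) ln(1 − 4p/3) = −0.75 ln(1 − 0.652045) = −0.75 ln(0.347955)
  = −0.75 × (-1.055682) = 0.791762 substitutions/site.
Under a molecular clock d = 2μt, so t = d/(2μ) = 0.791762 / (2 × 0.0294) = 13.47 Myr.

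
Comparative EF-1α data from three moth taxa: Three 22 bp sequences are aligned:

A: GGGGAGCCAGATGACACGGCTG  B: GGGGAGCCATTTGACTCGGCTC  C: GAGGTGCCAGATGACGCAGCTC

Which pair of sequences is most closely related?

A and B

A–B: 4/22 differ, p = 0.182, d = 0.208.
A–C: 5/22 differ, p = 0.227, d = 0.271.
B–C: 6/22 differ, p = 0.273, d = 0.339.
The smallest distance is between A and B.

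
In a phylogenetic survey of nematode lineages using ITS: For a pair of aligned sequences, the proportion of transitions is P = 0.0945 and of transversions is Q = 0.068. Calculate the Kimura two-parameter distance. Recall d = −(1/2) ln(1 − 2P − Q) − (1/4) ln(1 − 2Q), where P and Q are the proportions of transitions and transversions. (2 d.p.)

Under the Kimura two-parameter model, d = −½ ln(1 − 2P − Q) − ¼ ln(1 − 2Q).
1 − 2P − Q = 0.743, giving −½ ln(0.743) = 0.148530.
1 − 2Q = 0.864, giving −¼ ln(0.864) = 0.036546.
d = 0.148530 + 0.036546 = 0.185076.

0.19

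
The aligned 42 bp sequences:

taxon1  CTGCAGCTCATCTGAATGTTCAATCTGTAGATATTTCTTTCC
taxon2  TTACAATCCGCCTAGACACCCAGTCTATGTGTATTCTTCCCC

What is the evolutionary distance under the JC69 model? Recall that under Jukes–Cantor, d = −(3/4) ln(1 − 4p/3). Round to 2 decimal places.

0.90

The sequences differ at 22 of 42 sites, so p = 22/42 ≈ 0.52381.
d = −(3/4) ln(1 − 4p/3) = −0.75 ln(1 − 0.698413) = −0.75 ln(0.301587)
  = −0.75 × (-1.198697) = 0.899023 substitutions/site.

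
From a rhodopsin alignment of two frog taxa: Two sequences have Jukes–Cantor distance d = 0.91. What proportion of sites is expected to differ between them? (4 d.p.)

p = (3/4)(1 − e^(−4d/3)) = 0.75 × (1 − e^(-1.213333)) = 0.75 × (1 − 0.297205) = 0.527096.

0.5271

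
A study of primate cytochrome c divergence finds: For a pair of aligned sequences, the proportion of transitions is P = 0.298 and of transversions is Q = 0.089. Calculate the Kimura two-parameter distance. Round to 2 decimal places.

0.63

Under the Kimura two-parameter model, d = −½ ln(1 − 2P − Q) − ¼ ln(1 − 2Q).
1 − 2P − Q = 0.315, giving −½ ln(0.315) = 0.577591.
1 − 2Q = 0.822, giving −¼ ln(0.822) = 0.049004.
d = 0.577591 + 0.049004 = 0.626595.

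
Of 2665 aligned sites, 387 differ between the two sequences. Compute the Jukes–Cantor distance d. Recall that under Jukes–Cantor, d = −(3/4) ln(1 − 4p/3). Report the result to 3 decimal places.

p = 387/2665 ≈ 0.145216.
d = −(3/4) ln(1 − 4p/3) = −0.75 ln(1 − 0.193621) = −0.75 ln(0.806379)
  = −0.75 × (-0.215201) = 0.161401 substitutions/site.

0.161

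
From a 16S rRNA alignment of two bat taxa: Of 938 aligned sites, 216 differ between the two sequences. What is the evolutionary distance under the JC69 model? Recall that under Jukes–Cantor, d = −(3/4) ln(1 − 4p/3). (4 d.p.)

p = 216/938 ≈ 0.230277.
d = −(3/4) ln(1 − 4p/3) = −0.75 ln(1 − 0.307036) = −0.75 ln(0.692964)
  = −0.75 × (-0.366777) = 0.275083 substitutions/site.

0.2751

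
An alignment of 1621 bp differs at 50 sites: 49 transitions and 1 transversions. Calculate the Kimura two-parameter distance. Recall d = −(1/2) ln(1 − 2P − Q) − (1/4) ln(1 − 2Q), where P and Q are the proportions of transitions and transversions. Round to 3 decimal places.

0.032

P = 49/1621 ≈ 0.030228 and Q = 1/1621 ≈ 0.000617.
Under the Kimura two-parameter model, d = −½ ln(1 − 2P − Q) − ¼ ln(1 − 2Q).
1 − 2P − Q = 0.938927, giving −½ ln(0.938927) = 0.031509.
1 − 2Q = 0.998766, giving −¼ ln(0.998766) = 0.000309.
d = 0.031509 + 0.000309 = 0.031818.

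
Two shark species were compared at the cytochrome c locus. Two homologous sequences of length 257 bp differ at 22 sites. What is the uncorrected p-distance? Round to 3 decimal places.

p = 22/257 = 0.085603… ≈ 0.086 (to 3 d.p.).

0.086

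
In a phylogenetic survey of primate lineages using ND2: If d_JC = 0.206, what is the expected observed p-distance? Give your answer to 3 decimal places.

0.180

p = (3/4)(1 − e^(−4d/3)) = 0.75 × (1 − e^(-0.274667)) = 0.75 × (1 − 0.759825) = 0.180131.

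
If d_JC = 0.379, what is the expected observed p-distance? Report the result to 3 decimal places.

0.298

p = (3/4)(1 − e^(−4d/3)) = 0.75 × (1 − e^(-0.505333)) = 0.75 × (1 − 0.603305) = 0.297521.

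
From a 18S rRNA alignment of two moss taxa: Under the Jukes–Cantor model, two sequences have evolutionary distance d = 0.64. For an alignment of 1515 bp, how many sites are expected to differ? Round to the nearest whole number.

Invert JC69: p = (3/4)(1 − e^(−4d/3)) = 0.75 × (1 − e^(-0.853333)) = 0.75 × (1 − 0.425993) = 0.430505.
Expected differing sites = pL ≈ 0.430505 × 1515 = 652.215075 ≈ 652.

652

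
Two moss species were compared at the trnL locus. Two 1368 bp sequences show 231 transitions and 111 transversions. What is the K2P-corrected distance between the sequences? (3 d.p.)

0.316

P = 231/1368 ≈ 0.16886 and Q = 111/1368 ≈ 0.08114.
Under the Kimura two-parameter model, d = −½ ln(1 − 2P − Q) − ¼ ln(1 − 2Q).
1 − 2P − Q = 0.58114, giving −½ ln(0.58114) = 0.271382.
1 − 2Q = 0.83772, giving −¼ ln(0.83772) = 0.044268.
d = 0.271382 + 0.044268 = 0.315650.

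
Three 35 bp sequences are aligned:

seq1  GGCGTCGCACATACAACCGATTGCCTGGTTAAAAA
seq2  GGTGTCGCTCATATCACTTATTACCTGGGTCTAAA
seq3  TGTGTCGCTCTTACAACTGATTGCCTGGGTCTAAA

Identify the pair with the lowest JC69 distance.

seq1–seq2: 10/35 differ, p = 0.286, d = 0.360.
seq1–seq3: 8/35 differ, p = 0.229, d = 0.273.
seq2–seq3: 6/35 differ, p = 0.171, d = 0.195.
The smallest distance is between seq2 and seq3.

seq2 and seq3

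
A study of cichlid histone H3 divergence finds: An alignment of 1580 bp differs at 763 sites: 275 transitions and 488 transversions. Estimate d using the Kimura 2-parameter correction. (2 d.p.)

0.78

P = 275/1580 ≈ 0.174051 and Q = 488/1580 ≈ 0.308861.
Under the Kimura two-parameter model, d = −½ ln(1 − 2P − Q) − ¼ ln(1 − 2Q).
1 − 2P − Q = 0.343037, giving −½ ln(0.343037) = 0.534958.
1 − 2Q = 0.382278, giving −¼ ln(0.382278) = 0.240402.
d = 0.534958 + 0.240402 = 0.775360.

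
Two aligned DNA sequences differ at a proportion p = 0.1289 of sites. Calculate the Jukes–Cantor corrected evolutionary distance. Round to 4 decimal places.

0.1414

d = −(3/4) ln(1 − 4p/3) = −0.75 ln(1 − 0.171867) = −0.75 ln(0.828133)
  = −0.75 × (-0.188582) = 0.141437 substitutions/site.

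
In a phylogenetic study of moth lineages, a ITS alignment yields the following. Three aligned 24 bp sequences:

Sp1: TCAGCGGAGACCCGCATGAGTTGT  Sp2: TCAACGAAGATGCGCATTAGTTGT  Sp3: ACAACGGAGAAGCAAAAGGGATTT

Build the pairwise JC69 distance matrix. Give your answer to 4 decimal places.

Sp1–Sp2: 5/24 sites differ → p ≈ 0.208333, d = −0.75 ln(1 − 0.277777) = 0.244066 ≈ 0.2441.
Sp1–Sp3: 10/24 sites differ → p ≈ 0.416667, d = −0.75 ln(1 − 0.555556) = 0.608198 ≈ 0.6082.
Sp2–Sp3: 10/24 sites differ → p ≈ 0.416667, d = −0.75 ln(1 − 0.555556) = 0.608198 ≈ 0.6082.

d(Sp1,Sp2) = 0.2441, d(Sp1,Sp3) = 0.6082, d(Sp2,Sp3) = 0.6082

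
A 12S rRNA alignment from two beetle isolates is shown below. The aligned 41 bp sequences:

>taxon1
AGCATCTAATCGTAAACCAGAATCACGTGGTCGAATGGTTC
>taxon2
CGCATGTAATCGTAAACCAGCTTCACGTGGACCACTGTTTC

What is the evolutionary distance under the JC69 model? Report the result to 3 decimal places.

The sequences differ at 8 of 41 sites (1, 6, 21, 22, 31, 33, 35, 38), so p = 8/41 ≈ 0.195122.
d = −(3/4) ln(1 − 4p/3) = −0.75 ln(1 − 0.260163) = −0.75 ln(0.739837)
  = −0.75 × (-0.301325) = 0.225994 substitutions/site.

0.226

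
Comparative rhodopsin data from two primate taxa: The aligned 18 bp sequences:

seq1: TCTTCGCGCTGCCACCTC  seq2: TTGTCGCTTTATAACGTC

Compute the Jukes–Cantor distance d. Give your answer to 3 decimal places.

0.673

The sequences differ at 8 of 18 sites (2, 3, 8, 9, 11, 12, 13, 16), so p = 8/18 ≈ 0.444444.
d = −(3/4) ln(1 − 4p/3) = −0.75 ln(1 − 0.592592) = −0.75 ln(0.407408)
  = −0.75 × (-0.897940) = 0.673455 substitutions/site.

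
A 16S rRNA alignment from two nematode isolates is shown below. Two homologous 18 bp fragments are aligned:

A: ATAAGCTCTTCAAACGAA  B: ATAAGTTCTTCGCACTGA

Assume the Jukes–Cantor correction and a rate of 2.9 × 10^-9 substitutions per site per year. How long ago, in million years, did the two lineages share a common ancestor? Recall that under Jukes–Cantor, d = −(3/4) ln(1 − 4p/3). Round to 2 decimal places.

59.82

The sequences differ at 5 of 18 sites (6, 12, 13, 16, 17), so p = 5/18 ≈ 0.277778.
d = −(3/4) ln(1 − 4p/3) = −0.75 ln(1 − 0.370371) = −0.75 ln(0.629629)
  = −0.75 × (-0.462625) = 0.346969 substitutions/site.
Under a molecular clock d = 2μt, so t = d/(2μ) = 0.346969 / (2 × 2.9 × 10^-9) = 59.82 million years.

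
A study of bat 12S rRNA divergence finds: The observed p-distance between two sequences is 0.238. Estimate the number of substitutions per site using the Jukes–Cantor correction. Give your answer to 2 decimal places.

d = −(3/4) ln(1 − 4p/3) = −0.75 ln(1 − 0.317333) = −0.75 ln(0.682667)
  = −0.75 × (-0.381748) = 0.286311 substitutions/site.

0.29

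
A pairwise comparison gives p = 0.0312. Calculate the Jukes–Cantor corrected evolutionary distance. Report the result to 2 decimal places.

d = −(3/4) ln(1 − 4p/3) = −0.75 ln(1 − 0.0416) = −0.75 ln(0.9584)
  = −0.75 × (-0.042490) = 0.031868 substitutions/site.

0.03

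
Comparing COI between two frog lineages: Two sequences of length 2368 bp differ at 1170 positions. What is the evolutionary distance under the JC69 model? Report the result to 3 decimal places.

0.806

p = 1170/2368 ≈ 0.494088.
d = −(3/4) ln(1 − 4p/3) = −0.75 ln(1 − 0.658784) = −0.75 ln(0.341216)
  = −0.75 × (-1.075240) = 0.806430 substitutions/site.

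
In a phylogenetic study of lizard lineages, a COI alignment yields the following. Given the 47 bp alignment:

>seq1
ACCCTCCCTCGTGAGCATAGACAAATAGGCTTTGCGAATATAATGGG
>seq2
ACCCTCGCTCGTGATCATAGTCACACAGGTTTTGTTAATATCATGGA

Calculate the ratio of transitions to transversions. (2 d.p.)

0.67

Transitions are A↔G and C↔T; transversions are all other mismatches.
Transitions: 4. Transversions: 6.
R = 4/6 = 0.666666… ≈ 0.67 (to 2 d.p.).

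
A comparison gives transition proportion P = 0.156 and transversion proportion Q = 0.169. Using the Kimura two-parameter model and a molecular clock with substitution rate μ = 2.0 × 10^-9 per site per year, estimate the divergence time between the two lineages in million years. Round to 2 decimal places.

107.76

Under the Kimura two-parameter model, d = −½ ln(1 − 2P − Q) − ¼ ln(1 − 2Q).
1 − 2P − Q = 0.519, giving −½ ln(0.519) = 0.327926.
1 − 2Q = 0.662, giving −¼ ln(0.662) = 0.103122.
d = 0.327926 + 0.103122 = 0.431048.
Under a molecular clock d = 2μt, so t = d/(2μ) = 0.431048 / (2 × 2.0 × 10^-9) = 107.76 million years.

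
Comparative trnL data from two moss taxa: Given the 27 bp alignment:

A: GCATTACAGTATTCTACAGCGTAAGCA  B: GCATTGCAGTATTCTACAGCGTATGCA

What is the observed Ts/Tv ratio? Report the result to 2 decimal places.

1.00

Transitions are A↔G and C↔T; transversions are all other mismatches.
Transitions: 1. Transversions: 1.
R = 1/1 = 1.00.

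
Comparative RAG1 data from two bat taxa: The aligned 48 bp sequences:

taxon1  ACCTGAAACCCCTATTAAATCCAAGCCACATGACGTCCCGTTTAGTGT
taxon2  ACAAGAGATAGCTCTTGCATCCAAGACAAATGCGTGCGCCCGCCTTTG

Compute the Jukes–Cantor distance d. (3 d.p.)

The sequences differ at 24 of 48 sites, so p = 24/48 = 0.5.
d = −(3/4) ln(1 − 4p/3) = −0.75 ln(1 − 0.666667) = −0.75 ln(0.333333)
  = −0.75 × (-1.098613) = 0.823960 substitutions/site.

0.824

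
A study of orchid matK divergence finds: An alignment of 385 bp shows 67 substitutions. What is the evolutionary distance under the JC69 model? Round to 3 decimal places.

0.198

p = 67/385 ≈ 0.174026.
d = −(3/4) ln(1 − 4p/3) = −0.75 ln(1 − 0.232035) = −0.75 ln(0.767965)
  = −0.75 × (-0.264011) = 0.198008 substitutions/site.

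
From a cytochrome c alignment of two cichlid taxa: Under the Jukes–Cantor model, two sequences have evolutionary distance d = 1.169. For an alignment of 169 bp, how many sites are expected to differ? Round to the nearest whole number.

Invert JC69: p = (3/4)(1 − e^(−4d/3)) = 0.75 × (1 − e^(-1.558667)) = 0.75 × (1 − 0.210416) = 0.592188.
Expected differing sites = pL ≈ 0.592188 × 169 = 100.079772 ≈ 100.

100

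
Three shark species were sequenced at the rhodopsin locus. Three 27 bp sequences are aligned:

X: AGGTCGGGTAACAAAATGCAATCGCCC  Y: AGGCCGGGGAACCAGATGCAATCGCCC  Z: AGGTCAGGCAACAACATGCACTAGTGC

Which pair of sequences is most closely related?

X and Y

X–Y: 4/27 differ, p = 0.148, d = 0.165.
X–Z: 7/27 differ, p = 0.259, d = 0.318.
Y–Z: 9/27 differ, p = 0.333, d = 0.441.
The smallest distance is between X and Y.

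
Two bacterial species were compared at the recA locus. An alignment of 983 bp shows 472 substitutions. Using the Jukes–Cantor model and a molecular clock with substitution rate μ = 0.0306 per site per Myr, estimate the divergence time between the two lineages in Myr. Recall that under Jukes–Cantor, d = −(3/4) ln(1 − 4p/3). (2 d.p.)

12.53

p = 472/983 ≈ 0.480163.
d = −(3/4) ln(1 − 4p/3) = −0.75 ln(1 − 0.640217) = −0.75 ln(0.359783)
  = −0.75 × (-1.022254) = 0.766691 substitutions/site.
Under a molecular clock d = 2μt, so t = d/(2μ) = 0.766691 / (2 × 0.0306) = 12.53 Myr.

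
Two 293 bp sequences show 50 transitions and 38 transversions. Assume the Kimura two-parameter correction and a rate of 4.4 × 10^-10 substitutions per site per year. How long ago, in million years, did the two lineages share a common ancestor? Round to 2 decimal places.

P = 50/293 ≈ 0.170648 and Q = 38/293 ≈ 0.129693.
Under the Kimura two-parameter model, d = −½ ln(1 − 2P − Q) − ¼ ln(1 − 2Q).
1 − 2P − Q = 0.529011, giving −½ ln(0.529011) = 0.318373.
1 − 2Q = 0.740614, giving −¼ ln(0.740614) = 0.075069.
d = 0.318373 + 0.075069 = 0.393442.
Under a molecular clock d = 2μt, so t = d/(2μ) = 0.393442 / (2 × 4.4 × 10^-10) = 447.09 million years.

447.09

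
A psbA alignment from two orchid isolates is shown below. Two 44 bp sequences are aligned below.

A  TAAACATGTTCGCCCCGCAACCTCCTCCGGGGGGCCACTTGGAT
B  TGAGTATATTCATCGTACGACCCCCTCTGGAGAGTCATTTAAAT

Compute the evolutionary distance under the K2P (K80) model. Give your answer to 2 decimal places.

0.81

Of 44 sites, 17 differences are transitions and 1 are transversions, so P = 17/44 ≈ 0.386364 and Q = 1/44 ≈ 0.022727.
Under the Kimura two-parameter model, d = −½ ln(1 − 2P − Q) − ¼ ln(1 − 2Q).
1 − 2P − Q = 0.204545, giving −½ ln(0.204545) = 0.793484.
1 − 2Q = 0.954546, giving −¼ ln(0.954546) = 0.011630.
d = 0.793484 + 0.011630 = 0.805114.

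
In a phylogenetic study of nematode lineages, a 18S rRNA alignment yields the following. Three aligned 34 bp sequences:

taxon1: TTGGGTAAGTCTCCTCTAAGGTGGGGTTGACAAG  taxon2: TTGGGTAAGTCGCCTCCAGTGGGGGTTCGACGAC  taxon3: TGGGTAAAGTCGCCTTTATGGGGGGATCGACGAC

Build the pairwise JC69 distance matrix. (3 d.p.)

d(taxon1,taxon2) = 0.326, d(taxon1,taxon3) = 0.423, d(taxon2,taxon3) = 0.282

taxon1–taxon2: 9/34 sites differ → p ≈ 0.264706, d = −0.75 ln(1 − 0.352941) = 0.326488 ≈ 0.326.
taxon1–taxon3: 11/34 sites differ → p ≈ 0.323529, d = −0.75 ln(1 − 0.431372) = 0.423397 ≈ 0.423.
taxon2–taxon3: 8/34 sites differ → p ≈ 0.235294, d = −0.75 ln(1 − 0.313725) = 0.282358 ≈ 0.282.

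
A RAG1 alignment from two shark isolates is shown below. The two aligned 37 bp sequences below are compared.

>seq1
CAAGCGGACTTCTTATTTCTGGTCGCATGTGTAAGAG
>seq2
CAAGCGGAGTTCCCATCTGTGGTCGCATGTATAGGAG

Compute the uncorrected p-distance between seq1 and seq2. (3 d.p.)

0.189

The sequences differ at 7 of 37 positions (sites 9, 13, 14, 17, 19, 31, 34).
p = 7/37 = 0.189189… ≈ 0.189 (to 3 d.p.).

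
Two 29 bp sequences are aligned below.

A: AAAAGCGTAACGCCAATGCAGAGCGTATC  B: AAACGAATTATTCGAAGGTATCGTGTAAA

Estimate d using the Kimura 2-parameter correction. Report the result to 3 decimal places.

Of 29 sites, 4 differences are transitions and 10 are transversions, so P = 4/29 ≈ 0.137931 and Q = 10/29 ≈ 0.344828.
Under the Kimura two-parameter model, d = −½ ln(1 − 2P − Q) − ¼ ln(1 − 2Q).
1 − 2P − Q = 0.37931, giving −½ ln(0.37931) = 0.484701.
1 − 2Q = 0.310344, giving −¼ ln(0.310344) = 0.292518.
d = 0.484701 + 0.292518 = 0.777219.

0.777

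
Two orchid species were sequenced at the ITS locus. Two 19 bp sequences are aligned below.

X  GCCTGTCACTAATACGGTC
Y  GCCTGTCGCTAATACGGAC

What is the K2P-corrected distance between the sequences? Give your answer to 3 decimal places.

0.114

Of 19 sites, 1 differences are transitions and 1 are transversions, so P = 1/19 ≈ 0.052632 and Q = 1/19 ≈ 0.052632.
Under the Kimura two-parameter model, d = −½ ln(1 − 2P − Q) − ¼ ln(1 − 2Q).
1 − 2P − Q = 0.842104, giving −½ ln(0.842104) = 0.085926.
1 − 2Q = 0.894736, giving −¼ ln(0.894736) = 0.027807.
d = 0.085926 + 0.027807 = 0.113733.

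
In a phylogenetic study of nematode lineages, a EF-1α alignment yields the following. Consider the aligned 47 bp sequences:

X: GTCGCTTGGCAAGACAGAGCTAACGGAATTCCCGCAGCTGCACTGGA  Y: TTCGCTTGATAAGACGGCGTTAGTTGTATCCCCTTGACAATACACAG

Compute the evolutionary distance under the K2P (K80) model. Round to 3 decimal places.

Of 47 sites, 14 differences are transitions and 8 are transversions, so P = 14/47 ≈ 0.297872 and Q = 8/47 ≈ 0.170213.
Under the Kimura two-parameter model, d = −½ ln(1 − 2P − Q) − ¼ ln(1 − 2Q).
1 − 2P − Q = 0.234043, giving −½ ln(0.234043) = 0.726125.
1 − 2Q = 0.659574, giving −¼ ln(0.659574) = 0.104040.
d = 0.726125 + 0.104040 = 0.830165.

0.830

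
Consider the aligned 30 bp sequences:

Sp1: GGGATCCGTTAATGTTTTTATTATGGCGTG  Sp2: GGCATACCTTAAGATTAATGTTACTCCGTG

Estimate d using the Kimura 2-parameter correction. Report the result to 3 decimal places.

0.505

Of 30 sites, 3 differences are transitions and 8 are transversions, so P = 3/30 = 0.1 and Q = 8/30 ≈ 0.266667.
Under the Kimura two-parameter model, d = −½ ln(1 − 2P − Q) − ¼ ln(1 − 2Q).
1 − 2P − Q = 0.533333, giving −½ ln(0.533333) = 0.314305.
1 − 2Q = 0.466666, giving −¼ ln(0.466666) = 0.190535.
d = 0.314305 + 0.190535 = 0.504840.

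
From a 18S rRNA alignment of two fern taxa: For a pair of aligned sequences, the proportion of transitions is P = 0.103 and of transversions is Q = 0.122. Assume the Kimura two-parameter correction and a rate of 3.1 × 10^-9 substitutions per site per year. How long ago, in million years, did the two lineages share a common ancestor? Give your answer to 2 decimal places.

43.33

Under the Kimura two-parameter model, d = −½ ln(1 − 2P − Q) − ¼ ln(1 − 2Q).
1 − 2P − Q = 0.672, giving −½ ln(0.672) = 0.198748.
1 − 2Q = 0.756, giving −¼ ln(0.756) = 0.069928.
d = 0.198748 + 0.069928 = 0.268676.
Under a molecular clock d = 2μt, so t = d/(2μ) = 0.268676 / (2 × 3.1 × 10^-9) = 43.33 million years.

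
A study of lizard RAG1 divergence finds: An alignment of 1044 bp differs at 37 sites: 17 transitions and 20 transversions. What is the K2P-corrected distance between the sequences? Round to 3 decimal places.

P = 17/1044 ≈ 0.016284 and Q = 20/1044 ≈ 0.019157.
Under the Kimura two-parameter model, d = −½ ln(1 − 2P − Q) − ¼ ln(1 − 2Q).
1 − 2P − Q = 0.948275, giving −½ ln(0.948275) = 0.026555.
1 − 2Q = 0.961686, giving −¼ ln(0.961686) = 0.009767.
d = 0.026555 + 0.009767 = 0.036322.

0.036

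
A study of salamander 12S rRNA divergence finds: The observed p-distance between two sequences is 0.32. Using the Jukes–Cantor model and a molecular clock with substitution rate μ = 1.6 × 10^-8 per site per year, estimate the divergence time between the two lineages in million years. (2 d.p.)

d = −(3/4) ln(1 − 4p/3) = −0.75 ln(1 − 0.426667) = −0.75 ln(0.573333)
  = −0.75 × (-0.556289) = 0.417217 substitutions/site.
Under a molecular clock d = 2μt, so t = d/(2μ) = 0.417217 / (2 × 1.6 × 10^-8) = 13.04 million years.

13.04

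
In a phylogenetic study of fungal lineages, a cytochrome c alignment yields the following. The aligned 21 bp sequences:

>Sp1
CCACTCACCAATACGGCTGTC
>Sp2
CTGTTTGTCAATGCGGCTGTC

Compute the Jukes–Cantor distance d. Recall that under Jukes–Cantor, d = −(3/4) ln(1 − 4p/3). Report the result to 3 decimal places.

The sequences differ at 7 of 21 sites (2, 3, 4, 6, 7, 8, 13), so p = 7/21 ≈ 0.333333.
d = −(3/4) ln(1 − 4p/3) = −0.75 ln(1 − 0.444444) = −0.75 ln(0.555556)
  = −0.75 × (-0.587786) = 0.440840 substitutions/site.

0.441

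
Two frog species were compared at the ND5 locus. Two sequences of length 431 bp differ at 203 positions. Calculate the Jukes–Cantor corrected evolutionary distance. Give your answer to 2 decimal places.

0.74

p = 203/431 ≈ 0.470998.
d = −(3/4) ln(1 − 4p/3) = −0.75 ln(1 − 0.627997) = −0.75 ln(0.372003)
  = −0.75 × (-0.988853) = 0.741640 substitutions/site.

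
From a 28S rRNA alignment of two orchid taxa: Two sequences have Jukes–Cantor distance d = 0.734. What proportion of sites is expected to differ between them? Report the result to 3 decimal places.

0.468

p = (3/4)(1 − e^(−4d/3)) = 0.75 × (1 − e^(-0.978667)) = 0.75 × (1 − 0.375812) = 0.468141.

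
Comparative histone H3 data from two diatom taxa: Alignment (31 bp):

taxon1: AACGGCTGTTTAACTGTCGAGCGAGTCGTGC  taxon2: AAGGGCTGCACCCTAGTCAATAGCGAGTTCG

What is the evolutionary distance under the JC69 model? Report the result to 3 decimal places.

The sequences differ at 17 of 31 sites, so p = 17/31 ≈ 0.548387.
d = −(3/4) ln(1 − 4p/3) = −0.75 ln(1 − 0.731183) = −0.75 ln(0.268817)
  = −0.75 × (-1.313724) = 0.985293 substitutions/site.

0.985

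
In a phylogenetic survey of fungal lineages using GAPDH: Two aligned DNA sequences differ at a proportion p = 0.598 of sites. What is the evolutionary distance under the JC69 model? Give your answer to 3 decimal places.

d = −(3/4) ln(1 − 4p/3) = −0.75 ln(1 − 0.797333) = −0.75 ln(0.202667)
  = −0.75 × (-1.596191) = 1.197143 substitutions/site.

1.197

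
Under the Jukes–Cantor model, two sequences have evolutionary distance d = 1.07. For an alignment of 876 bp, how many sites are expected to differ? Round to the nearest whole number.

499

Invert JC69: p = (3/4)(1 − e^(−4d/3)) = 0.75 × (1 − e^(-1.426667)) = 0.75 × (1 − 0.240108) = 0.569919.
Expected differing sites = pL ≈ 0.569919 × 876 = 499.249044 ≈ 499.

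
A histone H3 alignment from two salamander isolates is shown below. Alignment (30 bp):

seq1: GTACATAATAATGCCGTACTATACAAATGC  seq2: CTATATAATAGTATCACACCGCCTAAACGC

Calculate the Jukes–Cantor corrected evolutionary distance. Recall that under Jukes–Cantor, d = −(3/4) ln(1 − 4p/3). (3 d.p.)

0.647

The sequences differ at 13 of 30 sites, so p = 13/30 ≈ 0.433333.
d = −(3/4) ln(1 − 4p/3) = −0.75 ln(1 − 0.577777) = −0.75 ln(0.422223)
  = −0.75 × (-0.862222) = 0.646667 substitutions/site.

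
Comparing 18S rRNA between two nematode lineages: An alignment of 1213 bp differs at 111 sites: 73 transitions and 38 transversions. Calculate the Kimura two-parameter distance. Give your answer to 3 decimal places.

P = 73/1213 ≈ 0.060181 and Q = 38/1213 ≈ 0.031327.
Under the Kimura two-parameter model, d = −½ ln(1 − 2P − Q) − ¼ ln(1 − 2Q).
1 − 2P − Q = 0.848311, giving −½ ln(0.848311) = 0.082254.
1 − 2Q = 0.937346, giving −¼ ln(0.937346) = 0.016176.
d = 0.082254 + 0.016176 = 0.098430.

0.098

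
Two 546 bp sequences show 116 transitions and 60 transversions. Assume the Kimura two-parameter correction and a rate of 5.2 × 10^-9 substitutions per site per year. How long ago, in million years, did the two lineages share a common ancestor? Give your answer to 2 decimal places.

42.76

P = 116/546 ≈ 0.212454 and Q = 60/546 ≈ 0.10989.
Under the Kimura two-parameter model, d = −½ ln(1 − 2P − Q) − ¼ ln(1 − 2Q).
1 − 2P − Q = 0.465202, giving −½ ln(0.465202) = 0.382642.
1 − 2Q = 0.78022, giving −¼ ln(0.78022) = 0.062045.
d = 0.382642 + 0.062045 = 0.444687.
Under a molecular clock d = 2μt, so t = d/(2μ) = 0.444687 / (2 × 5.2 × 10^-9) = 42.76 million years.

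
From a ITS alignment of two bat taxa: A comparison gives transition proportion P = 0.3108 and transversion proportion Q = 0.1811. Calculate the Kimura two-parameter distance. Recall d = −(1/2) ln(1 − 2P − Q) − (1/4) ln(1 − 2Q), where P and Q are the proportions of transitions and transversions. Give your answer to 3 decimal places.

Under the Kimura two-parameter model, d = −½ ln(1 − 2P − Q) − ¼ ln(1 − 2Q).
1 − 2P − Q = 0.1973, giving −½ ln(0.1973) = 0.811515.
1 − 2Q = 0.6378, giving −¼ ln(0.6378) = 0.112433.
d = 0.811515 + 0.112433 = 0.923948.

0.924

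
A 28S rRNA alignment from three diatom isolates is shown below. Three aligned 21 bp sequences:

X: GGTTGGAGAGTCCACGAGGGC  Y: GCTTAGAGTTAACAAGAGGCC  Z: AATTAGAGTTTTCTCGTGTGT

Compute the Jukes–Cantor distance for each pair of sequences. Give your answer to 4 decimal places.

d(X,Y) = 0.5319, d(X,Z) = 0.7557, d(Y,Z) = 0.7557

X–Y: 8/21 sites differ → p ≈ 0.380952, d = −0.75 ln(1 − 0.507936) = 0.531860 ≈ 0.5319.
X–Z: 10/21 sites differ → p ≈ 0.47619, d = −0.75 ln(1 − 0.63492) = 0.755729 ≈ 0.7557.
Y–Z: 10/21 sites differ → p ≈ 0.47619, d = −0.75 ln(1 − 0.63492) = 0.755729 ≈ 0.7557.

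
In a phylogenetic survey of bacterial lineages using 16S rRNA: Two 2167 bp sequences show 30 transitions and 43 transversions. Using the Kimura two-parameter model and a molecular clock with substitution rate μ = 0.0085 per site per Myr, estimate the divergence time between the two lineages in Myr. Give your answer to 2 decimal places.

2.03

P = 30/2167 ≈ 0.013844 and Q = 43/2167 ≈ 0.019843.
Under the Kimura two-parameter model, d = −½ ln(1 − 2P − Q) − ¼ ln(1 − 2Q).
1 − 2P − Q = 0.952469, giving −½ ln(0.952469) = 0.024349.
1 − 2Q = 0.960314, giving −¼ ln(0.960314) = 0.010124.
d = 0.024349 + 0.010124 = 0.034473.
Under a molecular clock d = 2μt, so t = d/(2μ) = 0.034473 / (2 × 0.0085) = 2.03 Myr.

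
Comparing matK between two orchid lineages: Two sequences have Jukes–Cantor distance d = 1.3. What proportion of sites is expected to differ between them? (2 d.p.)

0.62

p = (3/4)(1 − e^(−4d/3)) = 0.75 × (1 − e^(-1.733333)) = 0.75 × (1 − 0.176695) = 0.617479.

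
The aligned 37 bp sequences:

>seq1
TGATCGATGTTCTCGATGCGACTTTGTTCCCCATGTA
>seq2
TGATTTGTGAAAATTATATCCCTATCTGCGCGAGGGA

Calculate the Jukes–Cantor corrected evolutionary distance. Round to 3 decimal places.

The sequences differ at 20 of 37 sites, so p = 20/37 ≈ 0.540541.
d = −(3/4) ln(1 − 4p/3) = −0.75 ln(1 − 0.720721) = −0.75 ln(0.279279)
  = −0.75 × (-1.275544) = 0.956658 substitutions/site.

0.957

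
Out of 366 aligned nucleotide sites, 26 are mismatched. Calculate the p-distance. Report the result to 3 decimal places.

p = 26/366 = 0.071038… ≈ 0.071 (to 3 d.p.).

0.071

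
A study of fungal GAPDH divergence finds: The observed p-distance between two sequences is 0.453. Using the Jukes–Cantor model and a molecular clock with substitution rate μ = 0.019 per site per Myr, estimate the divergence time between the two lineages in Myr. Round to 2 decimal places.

18.28

d = −(3/4) ln(1 − 4p/3) = −0.75 ln(1 − 0.604) = −0.75 ln(0.396)
  = −0.75 × (-0.926341) = 0.694756 substitutions/site.
Under a molecular clock d = 2μt, so t = d/(2μ) = 0.694756 / (2 × 0.019) = 18.28 Myr.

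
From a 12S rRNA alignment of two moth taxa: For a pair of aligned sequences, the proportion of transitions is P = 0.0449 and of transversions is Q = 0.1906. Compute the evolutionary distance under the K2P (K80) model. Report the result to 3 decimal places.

0.285

Under the Kimura two-parameter model, d = −½ ln(1 − 2P − Q) − ¼ ln(1 − 2Q).
1 − 2P − Q = 0.7196, giving −½ ln(0.7196) = 0.164530.
1 − 2Q = 0.6188, giving −¼ ln(0.6188) = 0.119993.
d = 0.164530 + 0.119993 = 0.284523.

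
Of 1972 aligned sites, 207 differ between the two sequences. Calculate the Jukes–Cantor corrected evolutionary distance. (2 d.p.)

p = 207/1972 ≈ 0.10497.
d = −(3/4) ln(1 − 4p/3) = −0.75 ln(1 − 0.13996) = −0.75 ln(0.86004)
  = −0.75 × (-0.150776) = 0.113082 substitutions/site.

0.11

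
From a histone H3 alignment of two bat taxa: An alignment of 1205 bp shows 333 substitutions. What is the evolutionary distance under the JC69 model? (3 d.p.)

p = 333/1205 ≈ 0.276349.
d = −(3/4) ln(1 − 4p/3) = −0.75 ln(1 − 0.368465) = −0.75 ln(0.631535)
  = −0.75 × (-0.459602) = 0.344702 substitutions/site.

0.345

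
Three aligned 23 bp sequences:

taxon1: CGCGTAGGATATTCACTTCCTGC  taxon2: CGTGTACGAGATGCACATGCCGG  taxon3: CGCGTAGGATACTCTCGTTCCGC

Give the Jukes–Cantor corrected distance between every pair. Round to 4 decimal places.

taxon1–taxon2: 8/23 sites differ → p ≈ 0.347826, d = −0.75 ln(1 − 0.463768) = 0.467391 ≈ 0.4674.
taxon1–taxon3: 5/23 sites differ → p ≈ 0.217391, d = −0.75 ln(1 − 0.289855) = 0.256715 ≈ 0.2567.
taxon2–taxon3: 9/23 sites differ → p ≈ 0.391304, d = −0.75 ln(1 − 0.521739) = 0.553199 ≈ 0.5532.

d(taxon1,taxon2) = 0.4674, d(taxon1,taxon3) = 0.2567, d(taxon2,taxon3) = 0.5532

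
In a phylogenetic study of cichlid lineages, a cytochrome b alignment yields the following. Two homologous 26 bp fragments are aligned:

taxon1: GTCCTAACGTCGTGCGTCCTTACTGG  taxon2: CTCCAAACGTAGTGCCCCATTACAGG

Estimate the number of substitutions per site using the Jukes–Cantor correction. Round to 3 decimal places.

0.334

The sequences differ at 7 of 26 sites (1, 5, 11, 16, 17, 19, 24), so p = 7/26 ≈ 0.269231.
d = −(3/4) ln(1 − 4p/3) = −0.75 ln(1 − 0.358975) = −0.75 ln(0.641025)
  = −0.75 × (-0.444687) = 0.333515 substitutions/site.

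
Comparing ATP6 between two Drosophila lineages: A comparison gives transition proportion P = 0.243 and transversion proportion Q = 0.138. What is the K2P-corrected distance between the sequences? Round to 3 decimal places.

Under the Kimura two-parameter model, d = −½ ln(1 − 2P − Q) − ¼ ln(1 − 2Q).
1 − 2P − Q = 0.376, giving −½ ln(0.376) = 0.489083.
1 − 2Q = 0.724, giving −¼ ln(0.724) = 0.080741.
d = 0.489083 + 0.080741 = 0.569824.

0.570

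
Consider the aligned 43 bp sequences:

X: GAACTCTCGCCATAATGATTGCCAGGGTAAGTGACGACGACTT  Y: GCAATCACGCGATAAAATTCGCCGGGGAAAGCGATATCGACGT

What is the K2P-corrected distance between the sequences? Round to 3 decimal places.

0.471

Of 43 sites, 6 differences are transitions and 9 are transversions, so P = 6/43 ≈ 0.139535 and Q = 9/43 ≈ 0.209302.
Under the Kimura two-parameter model, d = −½ ln(1 − 2P − Q) − ¼ ln(1 − 2Q).
1 − 2P − Q = 0.511628, giving −½ ln(0.511628) = 0.335079.
1 − 2Q = 0.581396, giving −¼ ln(0.581396) = 0.135581.
d = 0.335079 + 0.135581 = 0.470660.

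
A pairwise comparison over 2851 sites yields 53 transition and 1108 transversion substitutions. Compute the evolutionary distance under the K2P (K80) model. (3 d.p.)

P = 53/2851 ≈ 0.01859 and Q = 1108/2851 ≈ 0.388636.
Under the Kimura two-parameter model, d = −½ ln(1 − 2P − Q) − ¼ ln(1 − 2Q).
1 − 2P − Q = 0.574184, giving −½ ln(0.574184) = 0.277403.
1 − 2Q = 0.222728, giving −¼ ln(0.222728) = 0.375451.
d = 0.277403 + 0.375451 = 0.652854.

0.653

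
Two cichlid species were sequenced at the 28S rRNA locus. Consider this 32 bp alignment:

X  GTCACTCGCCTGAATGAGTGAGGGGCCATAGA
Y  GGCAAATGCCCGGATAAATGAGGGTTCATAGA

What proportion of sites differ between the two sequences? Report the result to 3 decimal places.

0.313

The sequences differ at 10 of 32 positions (sites 2, 5, 6, 7, 11, 13, 16, 18, 25, 26).
p = 10/32 = 0.3125 ≈ 0.313 (to 3 d.p.).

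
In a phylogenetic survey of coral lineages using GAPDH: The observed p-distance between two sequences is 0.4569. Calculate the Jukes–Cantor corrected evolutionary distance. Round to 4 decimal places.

d = −(3/4) ln(1 − 4p/3) = −0.75 ln(1 − 0.6092) = −0.75 ln(0.3908)
  = −0.75 × (-0.939559) = 0.704669 substitutions/site.

0.7047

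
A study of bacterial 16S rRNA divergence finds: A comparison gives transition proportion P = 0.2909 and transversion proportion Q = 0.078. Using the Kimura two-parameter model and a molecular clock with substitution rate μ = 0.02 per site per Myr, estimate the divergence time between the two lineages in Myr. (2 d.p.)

Under the Kimura two-parameter model, d = −½ ln(1 − 2P − Q) − ¼ ln(1 − 2Q).
1 − 2P − Q = 0.3402, giving −½ ln(0.3402) = 0.539111.
1 − 2Q = 0.844, giving −¼ ln(0.844) = 0.042401.
d = 0.539111 + 0.042401 = 0.581512.
Under a molecular clock d = 2μt, so t = d/(2μ) = 0.581512 / (2 × 0.02) = 14.54 Myr.

14.54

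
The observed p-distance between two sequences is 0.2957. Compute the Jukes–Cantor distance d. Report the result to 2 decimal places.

d = −(3/4) ln(1 − 4p/3) = −0.75 ln(1 − 0.394267) = −0.75 ln(0.605733)
  = −0.75 × (-0.501316) = 0.375987 substitutions/site.

0.38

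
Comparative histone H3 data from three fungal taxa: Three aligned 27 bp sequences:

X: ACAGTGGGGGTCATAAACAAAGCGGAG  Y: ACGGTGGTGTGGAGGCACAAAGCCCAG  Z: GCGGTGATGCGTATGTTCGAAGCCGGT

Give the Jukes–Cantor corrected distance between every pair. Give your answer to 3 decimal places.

d(X,Y) = 0.511, d(X,Z) = 0.882, d(Y,Z) = 0.588

X–Y: 10/27 sites differ → p ≈ 0.37037, d = −0.75 ln(1 − 0.493827) = 0.510658 ≈ 0.511.
X–Z: 14/27 sites differ → p ≈ 0.518519, d = −0.75 ln(1 − 0.691359) = 0.881682 ≈ 0.882.
Y–Z: 11/27 sites differ → p ≈ 0.407407, d = −0.75 ln(1 − 0.543209) = 0.587647 ≈ 0.588.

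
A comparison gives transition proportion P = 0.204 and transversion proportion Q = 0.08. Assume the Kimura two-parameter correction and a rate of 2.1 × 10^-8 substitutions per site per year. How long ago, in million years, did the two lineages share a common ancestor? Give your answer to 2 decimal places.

9.01

Under the Kimura two-parameter model, d = −½ ln(1 − 2P − Q) − ¼ ln(1 − 2Q).
1 − 2P − Q = 0.512, giving −½ ln(0.512) = 0.334715.
1 − 2Q = 0.84, giving −¼ ln(0.84) = 0.043588.
d = 0.334715 + 0.043588 = 0.378303.
Under a molecular clock d = 2μt, so t = d/(2μ) = 0.378303 / (2 × 2.1 × 10^-8) = 9.01 million years.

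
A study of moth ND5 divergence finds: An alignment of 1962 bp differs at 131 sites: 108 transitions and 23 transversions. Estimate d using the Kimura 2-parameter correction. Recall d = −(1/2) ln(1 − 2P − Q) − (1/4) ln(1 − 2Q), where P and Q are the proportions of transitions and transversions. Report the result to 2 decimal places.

P = 108/1962 ≈ 0.055046 and Q = 23/1962 ≈ 0.011723.
Under the Kimura two-parameter model, d = −½ ln(1 − 2P − Q) − ¼ ln(1 − 2Q).
1 − 2P − Q = 0.878185, giving −½ ln(0.878185) = 0.064949.
1 − 2Q = 0.976554, giving −¼ ln(0.976554) = 0.005931.
d = 0.064949 + 0.005931 = 0.070880.

0.07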